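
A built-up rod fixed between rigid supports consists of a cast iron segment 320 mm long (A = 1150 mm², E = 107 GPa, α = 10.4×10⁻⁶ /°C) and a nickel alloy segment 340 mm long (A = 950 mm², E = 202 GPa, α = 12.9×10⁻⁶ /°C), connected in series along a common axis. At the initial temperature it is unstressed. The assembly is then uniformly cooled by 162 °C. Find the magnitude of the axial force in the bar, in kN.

If the supports were absent, the total length change would be Σ αᵢΔT Lᵢ = 10.4×10⁻⁶×162×320 + 12.9×10⁻⁶×162×340 = 1.25 mm.
The walls prevent any net length change, so an axial force P (same in every segment) develops. Compatibility: P · Σ Lᵢ/(AᵢEᵢ) = δ_free.
Σ Lᵢ/(AᵢEᵢ) = 320/(1150×107×10³) + 340/(950×202×10³) = 4.372×10⁻⁶ mm/N.
So P = 1.25 / 4.372×10⁻⁶ = 285.8 kN, tensile.

P ≈ 286 kN (tensile)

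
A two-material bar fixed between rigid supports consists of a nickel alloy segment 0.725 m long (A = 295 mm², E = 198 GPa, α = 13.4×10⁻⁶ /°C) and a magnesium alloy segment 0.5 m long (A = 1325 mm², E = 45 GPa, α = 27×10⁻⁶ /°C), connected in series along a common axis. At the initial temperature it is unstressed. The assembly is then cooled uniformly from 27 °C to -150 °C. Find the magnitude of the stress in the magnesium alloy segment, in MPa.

σ ≈ 149 MPa (tensile)

With the walls removed the bar would change length by δ_free = Σ αᵢΔT Lᵢ = 13.4×10⁻⁶×177×725 + 27×10⁻⁶×177×500 = 4.109 mm.
Since the ends are fixed, an axial force P builds up, equal in every segment, with P · Σ Lᵢ/(AᵢEᵢ) = δ_free.
Σ Lᵢ/(AᵢEᵢ) = 725/(295×198×10³) + 500/(1325×45×10³) = 2.08×10⁻⁵ mm/N.
So P = 4.109 / 2.08×10⁻⁵ = 197.6 kN, tensile.
σ_{magnesium alloy} = P / A = 197600 / 1325 = 149.1 MPa.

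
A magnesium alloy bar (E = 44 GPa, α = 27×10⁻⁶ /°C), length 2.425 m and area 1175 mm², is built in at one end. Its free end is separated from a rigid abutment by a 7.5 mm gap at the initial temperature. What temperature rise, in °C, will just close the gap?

ΔT ≈ 115 °C

Contact occurs when the free expansion equals the gap: αΔT L = 7.5 mm.
So ΔT = g/(αL) = 7.5/(27×10⁻⁶ × 2425) = 114.5 °C.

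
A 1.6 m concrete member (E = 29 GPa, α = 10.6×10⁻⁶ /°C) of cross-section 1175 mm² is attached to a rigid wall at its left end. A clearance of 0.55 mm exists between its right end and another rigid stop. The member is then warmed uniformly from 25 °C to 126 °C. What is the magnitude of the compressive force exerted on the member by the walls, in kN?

P ≈ 24.8 kN

Free thermal elongation = αΔT L = 10.6×10⁻⁶ × 101 × 1600 = 1.713 mm.
After closing the 0.55 mm clearance, 1.713 − 0.55 = 1.163 mm of expansion remains to be suppressed by the wall.
So σ = E(δ_free − g)/L = 29×10³ × 1.163/1600 = 21.08 MPa.
Force on the wall = σA = 21.08 × 1175 mm² = 24.77 kN.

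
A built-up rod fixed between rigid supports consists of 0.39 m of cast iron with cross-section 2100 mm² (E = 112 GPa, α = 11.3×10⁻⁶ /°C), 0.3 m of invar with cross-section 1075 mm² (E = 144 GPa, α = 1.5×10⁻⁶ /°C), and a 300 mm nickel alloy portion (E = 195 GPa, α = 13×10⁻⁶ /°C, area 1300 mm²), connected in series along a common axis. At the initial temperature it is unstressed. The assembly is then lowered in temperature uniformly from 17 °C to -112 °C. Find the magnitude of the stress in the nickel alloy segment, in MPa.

σ ≈ 182 MPa (tensile)

If the supports were absent, the total length change would be Σ αᵢΔT Lᵢ = 11.3×10⁻⁶×129×390 + 1.5×10⁻⁶×129×300 + 13×10⁻⁶×129×300 = 1.13 mm.
The walls prevent any net length change, so an axial force P (same in every segment) develops. Compatibility: P · Σ Lᵢ/(AᵢEᵢ) = δ_free.
The series flexibility is Σ Lᵢ/(AᵢEᵢ) = 390/(2100×112×10³) + 300/(1075×144×10³) + 300/(1300×195×10³) = 4.78×10⁻⁶ mm/N.
P = 1.13 / 4.78×10⁻⁶ = 236300 N = 236.3 kN, tensile.
σ_{nickel alloy} = P / A = 236300 / 1300 = 181.8 MPa.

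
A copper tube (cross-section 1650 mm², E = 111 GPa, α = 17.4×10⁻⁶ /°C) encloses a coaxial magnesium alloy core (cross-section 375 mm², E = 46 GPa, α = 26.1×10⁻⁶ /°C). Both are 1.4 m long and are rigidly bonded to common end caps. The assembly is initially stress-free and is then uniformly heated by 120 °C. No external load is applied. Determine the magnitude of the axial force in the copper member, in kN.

P ≈ 16.5 kN (tensile in the copper)

Both members must finish at the same length. With the larger α, the magnesium alloy tends to over-expand; the plates restrain it, putting the magnesium alloy in compression and the copper in tension. With no external load the two internal forces are equal and opposite, magnitude P.
Compatibility of the two members (thermal + elastic change equal): (α₁ − α₂)ΔT = P·[1/(A₁E₁) + 1/(A₂E₂)].
|α₁ − α₂|·ΔT = 8.7×10⁻⁶ × 120 = 0.001044.
1/(A₁E₁) + 1/(A₂E₂) = 1/(1650×111×10³) + 1/(375×46×10³) = 6.343×10⁻⁸ N⁻¹.
P = 0.001044 / 6.343×10⁻⁸ = 16460 N = 16.46 kN.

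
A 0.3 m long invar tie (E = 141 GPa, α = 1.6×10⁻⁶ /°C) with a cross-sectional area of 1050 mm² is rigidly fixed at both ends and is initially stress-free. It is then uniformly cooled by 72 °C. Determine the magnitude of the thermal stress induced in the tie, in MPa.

Because both ends are immovable the net strain is zero, and the suppressed thermal strain is αΔT = 1.6×10⁻⁶ × 72 = 115.2×10⁻⁶.
σ = EαΔT = 141×10³ × 1.6×10⁻⁶ × 72 = 16.24 MPa (tensile; the tie is trying to contract).

σ ≈ 16.2 MPa (tensile)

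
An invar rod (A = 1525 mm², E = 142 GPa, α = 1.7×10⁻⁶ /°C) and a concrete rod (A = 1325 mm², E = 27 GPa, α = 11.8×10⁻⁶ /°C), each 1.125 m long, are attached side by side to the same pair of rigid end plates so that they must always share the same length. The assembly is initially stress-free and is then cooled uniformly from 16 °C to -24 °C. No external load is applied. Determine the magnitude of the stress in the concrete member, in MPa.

Equilibrium of a rigid end plate with no external load gives equal and opposite internal forces ±P in the two members. Since α_{concrete} > α_{invar}, cooling drives the concrete into tension and the invar into compression.
Equating the net (thermal + elastic) strains gives |α₁ − α₂|·ΔT = P·[1/(A₁E₁) + 1/(A₂E₂)].
|α₁ − α₂|·ΔT = 10.1×10⁻⁶ × 40 = 0.000404.
1/(A₁E₁) + 1/(A₂E₂) = 1/(1525×142×10³) + 1/(1325×27×10³) = 3.257×10⁻⁸ N⁻¹.
So P = 0.000404 / 3.257×10⁻⁸ = 12.4 kN.
σ_{concrete} = P/A₂ = 12400/1325 = 9.361 MPa, tensile.

σ ≈ 9.36 MPa (tensile)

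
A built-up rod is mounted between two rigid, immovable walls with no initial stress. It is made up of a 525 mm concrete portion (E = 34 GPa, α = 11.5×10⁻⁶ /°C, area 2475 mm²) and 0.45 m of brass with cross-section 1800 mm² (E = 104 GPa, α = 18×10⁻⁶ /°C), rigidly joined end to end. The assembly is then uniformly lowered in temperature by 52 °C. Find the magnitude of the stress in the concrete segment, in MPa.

σ ≈ 34.4 MPa (tensile)

If the supports were absent, the total length change would be Σ αᵢΔT Lᵢ = 11.5×10⁻⁶×52×525 + 18×10⁻⁶×52×450 = 0.7351 mm.
The walls prevent any net length change, so an axial force P (same in every segment) develops. Compatibility: P · Σ Lᵢ/(AᵢEᵢ) = δ_free.
The series flexibility is Σ Lᵢ/(AᵢEᵢ) = 525/(2475×34×10³) + 450/(1800×104×10³) = 8.643×10⁻⁶ mm/N.
P = 0.7351 / 8.643×10⁻⁶ = 85060 N = 85.06 kN, tensile.
σ_{concrete} = P / A = 85060 / 2475 = 34.37 MPa.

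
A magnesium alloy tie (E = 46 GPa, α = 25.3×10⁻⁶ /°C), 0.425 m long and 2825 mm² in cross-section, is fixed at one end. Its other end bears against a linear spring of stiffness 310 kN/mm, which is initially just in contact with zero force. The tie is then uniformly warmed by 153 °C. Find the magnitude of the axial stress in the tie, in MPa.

If the spring were absent the tie would lengthen by αΔT L = 25.3×10⁻⁶ × 153 × 425 = 1.645 mm.
Let P be the compressive force at the spring. The tie shortens elastically by PL/(AE) and the spring compresses by P/k; together these equal δ_free.
P [ L/(AE) + 1/k ] = δ_free → P [ 425/(2825×46×10³) + 1/(310×10³) ] = 1.645.
P = 1.645 / 6.496×10⁻⁶ = 253200 N.
σ = P/A = 253200/2825 = 89.64 MPa.

σ ≈ 89.6 MPa (compressive)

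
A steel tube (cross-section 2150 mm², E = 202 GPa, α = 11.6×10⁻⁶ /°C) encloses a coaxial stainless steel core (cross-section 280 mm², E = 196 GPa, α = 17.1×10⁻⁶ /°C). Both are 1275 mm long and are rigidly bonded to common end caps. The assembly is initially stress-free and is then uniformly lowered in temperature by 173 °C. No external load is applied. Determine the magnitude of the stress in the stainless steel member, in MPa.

σ ≈ 166 MPa (tensile)

Both members must finish at the same length. With the larger α, the stainless steel tends to over-contract; the plates restrain it, putting the stainless steel in tension and the steel in compression. With no external load the two internal forces are equal and opposite, magnitude P.
Compatibility of the two members (thermal + elastic change equal): (α₁ − α₂)ΔT = P·[1/(A₁E₁) + 1/(A₂E₂)].
|α₁ − α₂|·ΔT = 5.5×10⁻⁶ × 173 = 0.0009515.
1/(A₁E₁) + 1/(A₂E₂) = 1/(2150×202×10³) + 1/(280×196×10³) = 2.052×10⁻⁸ N⁻¹.
P = 0.0009515 / 2.052×10⁻⁸ = 46360 N = 46.36 kN.
σ_{stainless steel} = P/A₂ = 46360/280 = 165.6 MPa, tensile.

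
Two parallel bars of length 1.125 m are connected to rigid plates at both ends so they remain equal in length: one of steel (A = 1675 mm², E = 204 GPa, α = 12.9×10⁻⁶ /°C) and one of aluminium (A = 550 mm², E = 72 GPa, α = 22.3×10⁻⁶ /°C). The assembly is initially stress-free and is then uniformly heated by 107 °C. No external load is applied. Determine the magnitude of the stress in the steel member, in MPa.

σ ≈ 21.3 MPa (tensile)

The aluminium has the larger α, so on heating it would change length more than the steel if both were free. The rigid plates force a common final length, so the aluminium is put into compression and the steel into tension, with equal and opposite forces P (no external load).
Setting the final lengths equal and cancelling L: (α₁ − α₂)ΔT = P/(A₁E₁) + P/(A₂E₂).
|α₁ − α₂|·ΔT = 9.4×10⁻⁶ × 107 = 0.001006.
1/(A₁E₁) + 1/(A₂E₂) = 1/(1675×204×10³) + 1/(550×72×10³) = 2.818×10⁻⁸ N⁻¹.
So P = 0.001006 / 2.818×10⁻⁸ = 35.69 kN.
σ_{steel} = P/A₁ = 35690/1675 = 21.31 MPa, tensile.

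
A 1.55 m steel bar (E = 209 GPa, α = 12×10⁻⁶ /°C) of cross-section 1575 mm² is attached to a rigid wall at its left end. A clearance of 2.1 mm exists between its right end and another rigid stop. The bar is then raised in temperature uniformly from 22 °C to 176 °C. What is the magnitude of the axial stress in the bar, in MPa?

Unrestrained expansion: δ_free = αΔT L = 12×10⁻⁶ × 154 × 1550 = 2.864 mm.
This exceeds the 2.1 mm gap, so the wall pushes back. The portion of expansion that must be recovered elastically is δ_free − gap = 2.864 − 2.1 = 0.7644 mm.
That suppressed elongation corresponds to σ = E·Δ/L = 209×10³ × 0.7644/1550 = 103.1 MPa.

σ ≈ 103 MPa (compressive)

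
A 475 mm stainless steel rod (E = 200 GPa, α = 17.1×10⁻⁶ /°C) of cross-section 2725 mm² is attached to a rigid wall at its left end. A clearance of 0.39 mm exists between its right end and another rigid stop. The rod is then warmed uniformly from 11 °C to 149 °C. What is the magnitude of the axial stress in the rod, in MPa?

If the wall were absent the rod would grow by αΔT L = 17.1×10⁻⁶ × 138 × 475 = 1.121 mm.
This exceeds the 0.39 mm gap, so the wall pushes back. The portion of expansion that must be recovered elastically is δ_free − gap = 1.121 − 0.39 = 0.7309 mm.
So σ = E(δ_free − g)/L = 200×10³ × 0.7309/475 = 307.7 MPa.

σ ≈ 308 MPa (compressive)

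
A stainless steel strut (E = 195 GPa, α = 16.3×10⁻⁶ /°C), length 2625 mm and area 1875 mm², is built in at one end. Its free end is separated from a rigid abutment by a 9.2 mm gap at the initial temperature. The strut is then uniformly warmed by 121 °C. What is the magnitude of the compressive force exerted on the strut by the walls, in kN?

P ≈ 0 kN

Unrestrained expansion: δ_free = αΔT L = 16.3×10⁻⁶ × 121 × 2625 = 5.177 mm.
This is smaller than the 9.2 mm clearance, so the strut expands freely without reaching the stop — the stress is zero.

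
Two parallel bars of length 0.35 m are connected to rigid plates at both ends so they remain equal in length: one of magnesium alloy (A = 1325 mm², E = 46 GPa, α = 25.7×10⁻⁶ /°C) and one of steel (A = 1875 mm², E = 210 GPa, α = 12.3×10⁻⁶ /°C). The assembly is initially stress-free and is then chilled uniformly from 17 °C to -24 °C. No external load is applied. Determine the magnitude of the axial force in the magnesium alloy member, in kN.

P ≈ 29 kN (tensile in the magnesium alloy)

Equilibrium of a rigid end plate with no external load gives equal and opposite internal forces ±P in the two members. Since α_{magnesium alloy} > α_{steel}, cooling drives the magnesium alloy into tension and the steel into compression.
Equating the net (thermal + elastic) strains gives |α₁ − α₂|·ΔT = P·[1/(A₁E₁) + 1/(A₂E₂)].
|α₁ − α₂|·ΔT = 13.4×10⁻⁶ × 41 = 0.0005494.
1/(A₁E₁) + 1/(A₂E₂) = 1/(1325×46×10³) + 1/(1875×210×10³) = 1.895×10⁻⁸ N⁻¹.
So P = 0.0005494 / 1.895×10⁻⁸ = 29 kN.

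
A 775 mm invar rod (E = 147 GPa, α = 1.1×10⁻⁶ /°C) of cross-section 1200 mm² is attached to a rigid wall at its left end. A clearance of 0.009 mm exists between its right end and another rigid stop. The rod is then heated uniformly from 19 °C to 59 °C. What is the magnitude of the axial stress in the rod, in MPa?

σ ≈ 4.76 MPa (compressive)

Free thermal elongation = αΔT L = 1.1×10⁻⁶ × 40 × 775 = 0.0341 mm.
The gap closes (δ_free > 0.009 mm) and the wall then resists a further 0.0341 − 0.009 = 0.0251 mm of expansion.
So σ = E(δ_free − g)/L = 147×10³ × 0.0251/775 = 4.761 MPa.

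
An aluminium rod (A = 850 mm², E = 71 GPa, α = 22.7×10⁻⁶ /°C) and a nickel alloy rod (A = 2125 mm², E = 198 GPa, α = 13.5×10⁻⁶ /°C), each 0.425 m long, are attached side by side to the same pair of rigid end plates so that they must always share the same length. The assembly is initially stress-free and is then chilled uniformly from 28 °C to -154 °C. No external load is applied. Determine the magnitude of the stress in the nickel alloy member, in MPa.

σ ≈ 41.6 MPa (compressive)

Equilibrium of a rigid end plate with no external load gives equal and opposite internal forces ±P in the two members. Since α_{aluminium} > α_{nickel alloy}, cooling drives the aluminium into tension and the nickel alloy into compression.
Compatibility of the two members (thermal + elastic change equal): (α₁ − α₂)ΔT = P·[1/(A₁E₁) + 1/(A₂E₂)].
|α₁ − α₂|·ΔT = 9.2×10⁻⁶ × 182 = 0.001674.
1/(A₁E₁) + 1/(A₂E₂) = 1/(850×71×10³) + 1/(2125×198×10³) = 1.895×10⁻⁸ N⁻¹.
P = 0.001674 / 1.895×10⁻⁸ = 88370 N = 88.37 kN.
σ_{nickel alloy} = P/A₂ = 88370/2125 = 41.59 MPa, compressive.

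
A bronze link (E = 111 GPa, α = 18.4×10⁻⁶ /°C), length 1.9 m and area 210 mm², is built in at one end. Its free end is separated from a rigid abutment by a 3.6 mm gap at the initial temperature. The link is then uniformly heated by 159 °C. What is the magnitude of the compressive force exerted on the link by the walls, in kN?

P ≈ 24 kN

If the wall were absent the link would grow by αΔT L = 18.4×10⁻⁶ × 159 × 1900 = 5.559 mm.
After closing the 3.6 mm clearance, 5.559 − 3.6 = 1.959 mm of expansion remains to be suppressed by the wall.
So σ = E(δ_free − g)/L = 111×10³ × 1.959/1900 = 114.4 MPa.
Force on the wall = σA = 114.4 × 210 mm² = 24.03 kN.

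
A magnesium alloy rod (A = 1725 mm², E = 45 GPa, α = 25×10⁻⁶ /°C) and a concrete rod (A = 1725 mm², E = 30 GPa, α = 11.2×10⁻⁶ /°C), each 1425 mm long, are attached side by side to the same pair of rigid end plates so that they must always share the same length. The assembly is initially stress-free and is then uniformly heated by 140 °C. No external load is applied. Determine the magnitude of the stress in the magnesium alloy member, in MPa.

σ ≈ 34.8 MPa (compressive)

Equilibrium of a rigid end plate with no external load gives equal and opposite internal forces ±P in the two members. Since α_{magnesium alloy} > α_{concrete}, heating drives the magnesium alloy into compression and the concrete into tension.
Setting the final lengths equal and cancelling L: (α₁ − α₂)ΔT = P/(A₁E₁) + P/(A₂E₂).
|α₁ − α₂|·ΔT = 13.8×10⁻⁶ × 140 = 0.001932.
1/(A₁E₁) + 1/(A₂E₂) = 1/(1725×45×10³) + 1/(1725×30×10³) = 3.221×10⁻⁸ N⁻¹.
P = 0.001932 / 3.221×10⁻⁸ = 59990 N = 59.99 kN.
σ_{magnesium alloy} = P/A₁ = 59990/1725 = 34.78 MPa, compressive.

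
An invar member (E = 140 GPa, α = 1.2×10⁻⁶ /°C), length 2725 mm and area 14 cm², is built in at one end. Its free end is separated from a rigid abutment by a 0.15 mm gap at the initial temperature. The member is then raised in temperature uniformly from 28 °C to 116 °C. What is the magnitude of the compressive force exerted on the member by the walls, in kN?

P ≈ 9.91 kN

Unrestrained expansion: δ_free = αΔT L = 1.2×10⁻⁶ × 88 × 2725 = 0.2878 mm.
This exceeds the 0.15 mm gap, so the wall pushes back. The portion of expansion that must be recovered elastically is δ_free − gap = 0.2878 − 0.15 = 0.1378 mm.
Compatibility: PL/(AE) = 0.1378 mm, so σ = P/A = E × (0.1378/2725) = 7.078 MPa.
P = σA = 7.078 × 1400 = 9.909 kN.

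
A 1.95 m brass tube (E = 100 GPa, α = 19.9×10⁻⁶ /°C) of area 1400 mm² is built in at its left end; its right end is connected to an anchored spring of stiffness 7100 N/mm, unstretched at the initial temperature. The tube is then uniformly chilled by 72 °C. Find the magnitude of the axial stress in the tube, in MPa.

If the spring were absent the tube would shorten by αΔT L = 19.9×10⁻⁶ × 72 × 1950 = 2.794 mm.
With a force P in the spring, the elastic change of the tube is PL/(AE) and that of the spring is P/k; compatibility requires their sum to equal δ_free.
So P = δ_free / [L/(AE) + 1/k] = 2.794 / [ 1950/(1400×100×10³) + 1/(7100) ].
P = 2.794 / 0.0001548 = 18050 N.
σ = P/A = 18050/1400 = 12.89 MPa.

σ ≈ 12.9 MPa (tensile)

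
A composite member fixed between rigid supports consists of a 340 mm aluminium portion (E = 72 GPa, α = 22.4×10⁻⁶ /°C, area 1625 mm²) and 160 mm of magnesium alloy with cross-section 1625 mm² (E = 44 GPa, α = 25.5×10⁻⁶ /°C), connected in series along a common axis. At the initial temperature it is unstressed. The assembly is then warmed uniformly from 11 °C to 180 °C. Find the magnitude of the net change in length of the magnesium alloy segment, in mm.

|ΔL| ≈ 0.17 mm

If the supports were absent, the total length change would be Σ αᵢΔT Lᵢ = 22.4×10⁻⁶×169×340 + 25.5×10⁻⁶×169×160 = 1.977 mm.
The walls prevent any net length change, so an axial force P (same in every segment) develops. Compatibility: P · Σ Lᵢ/(AᵢEᵢ) = δ_free.
Σ Lᵢ/(AᵢEᵢ) = 340/(1625×72×10³) + 160/(1625×44×10³) = 5.144×10⁻⁶ mm/N.
So P = 1.977 / 5.144×10⁻⁶ = 384.3 kN, compressive.
For the magnesium alloy segment, free thermal change = 25.5×10⁻⁶×169×160 = 0.6895 mm and elastic change from P = 384300×160/(1625×44×10³) = 0.8599 mm; these oppose, so the net change is 0.17 mm (segment shortens).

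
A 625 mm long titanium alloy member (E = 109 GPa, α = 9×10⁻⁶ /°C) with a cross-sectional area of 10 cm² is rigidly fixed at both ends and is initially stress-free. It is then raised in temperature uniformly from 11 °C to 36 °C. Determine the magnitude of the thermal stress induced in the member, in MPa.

σ ≈ 24.5 MPa (compressive)

Because both ends are immovable the net strain is zero, and the suppressed thermal strain is αΔT = 9×10⁻⁶ × 25 = 225×10⁻⁶.
Hence σ = E·αΔT = 109×10³ × 225×10⁻⁶ = 24.52 MPa, compressive.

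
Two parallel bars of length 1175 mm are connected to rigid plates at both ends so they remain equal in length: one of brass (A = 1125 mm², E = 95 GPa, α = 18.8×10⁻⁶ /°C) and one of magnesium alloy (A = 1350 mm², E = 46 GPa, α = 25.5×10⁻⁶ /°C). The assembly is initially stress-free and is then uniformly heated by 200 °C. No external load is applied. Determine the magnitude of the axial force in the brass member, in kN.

Both members must finish at the same length. With the larger α, the magnesium alloy tends to over-expand; the plates restrain it, putting the magnesium alloy in compression and the brass in tension. With no external load the two internal forces are equal and opposite, magnitude P.
Equating the net (thermal + elastic) strains gives |α₁ − α₂|·ΔT = P·[1/(A₁E₁) + 1/(A₂E₂)].
|α₁ − α₂|·ΔT = 6.7×10⁻⁶ × 200 = 0.00134.
1/(A₁E₁) + 1/(A₂E₂) = 1/(1125×95×10³) + 1/(1350×46×10³) = 2.546×10⁻⁸ N⁻¹.
P = 0.00134 / 2.546×10⁻⁸ = 52630 N = 52.63 kN.

P ≈ 52.6 kN (tensile in the brass)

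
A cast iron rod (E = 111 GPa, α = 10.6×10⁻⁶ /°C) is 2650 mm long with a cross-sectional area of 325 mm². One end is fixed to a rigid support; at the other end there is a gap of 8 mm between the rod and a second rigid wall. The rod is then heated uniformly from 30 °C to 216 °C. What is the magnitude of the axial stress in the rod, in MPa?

If the wall were absent the rod would grow by αΔT L = 10.6×10⁻⁶ × 186 × 2650 = 5.225 mm.
This is smaller than the 8 mm clearance, so the rod expands freely without reaching the stop — the stress is zero.

σ ≈ 0 MPa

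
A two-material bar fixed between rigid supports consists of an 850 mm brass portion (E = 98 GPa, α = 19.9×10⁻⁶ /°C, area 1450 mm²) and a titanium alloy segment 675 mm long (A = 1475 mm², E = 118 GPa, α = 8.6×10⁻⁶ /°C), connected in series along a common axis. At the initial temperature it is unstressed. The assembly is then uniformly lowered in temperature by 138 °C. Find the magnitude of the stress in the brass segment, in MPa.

If the supports were absent, the total length change would be Σ αᵢΔT Lᵢ = 19.9×10⁻⁶×138×850 + 8.6×10⁻⁶×138×675 = 3.135 mm.
Since the ends are fixed, an axial force P builds up, equal in every segment, with P · Σ Lᵢ/(AᵢEᵢ) = δ_free.
Σ Lᵢ/(AᵢEᵢ) = 850/(1450×98×10³) + 675/(1475×118×10³) = 9.86×10⁻⁶ mm/N.
Hence P = δ_free / Σ(L/AE) = 3.135/9.86×10⁻⁶ = 318 kN (tensile).
σ_{brass} = P / A = 318000 / 1450 = 219.3 MPa.

σ ≈ 219 MPa (tensile)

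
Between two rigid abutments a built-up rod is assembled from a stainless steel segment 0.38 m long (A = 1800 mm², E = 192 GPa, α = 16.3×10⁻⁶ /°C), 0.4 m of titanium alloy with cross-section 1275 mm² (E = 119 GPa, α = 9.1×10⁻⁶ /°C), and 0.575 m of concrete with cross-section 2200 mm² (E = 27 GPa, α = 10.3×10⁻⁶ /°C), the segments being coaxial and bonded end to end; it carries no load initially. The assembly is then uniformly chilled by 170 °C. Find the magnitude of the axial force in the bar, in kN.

If the supports were absent, the total length change would be Σ αᵢΔT Lᵢ = 16.3×10⁻⁶×170×380 + 9.1×10⁻⁶×170×400 + 10.3×10⁻⁶×170×575 = 2.679 mm.
Since the ends are fixed, an axial force P builds up, equal in every segment, with P · Σ Lᵢ/(AᵢEᵢ) = δ_free.
The series flexibility is Σ Lᵢ/(AᵢEᵢ) = 380/(1800×192×10³) + 400/(1275×119×10³) + 575/(2200×27×10³) = 1.342×10⁻⁵ mm/N.
Hence P = δ_free / Σ(L/AE) = 2.679/1.342×10⁻⁵ = 199.7 kN (tensile).

P ≈ 200 kN (tensile)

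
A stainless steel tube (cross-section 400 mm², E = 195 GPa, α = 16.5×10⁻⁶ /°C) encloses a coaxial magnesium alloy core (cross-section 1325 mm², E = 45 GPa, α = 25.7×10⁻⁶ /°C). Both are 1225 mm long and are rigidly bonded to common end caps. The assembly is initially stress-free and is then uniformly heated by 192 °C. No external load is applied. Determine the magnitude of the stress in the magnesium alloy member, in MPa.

σ ≈ 45.1 MPa (compressive)

The magnesium alloy has the larger α, so on heating it would change length more than the stainless steel if both were free. The rigid plates force a common final length, so the magnesium alloy is put into compression and the stainless steel into tension, with equal and opposite forces P (no external load).
Equating the net (thermal + elastic) strains gives |α₁ − α₂|·ΔT = P·[1/(A₁E₁) + 1/(A₂E₂)].
|α₁ − α₂|·ΔT = 9.2×10⁻⁶ × 192 = 0.001766.
1/(A₁E₁) + 1/(A₂E₂) = 1/(400×195×10³) + 1/(1325×45×10³) = 2.959×10⁻⁸ N⁻¹.
P = 0.001766 / 2.959×10⁻⁸ = 59690 N = 59.69 kN.
σ_{magnesium alloy} = P/A₂ = 59690/1325 = 45.05 MPa, compressive.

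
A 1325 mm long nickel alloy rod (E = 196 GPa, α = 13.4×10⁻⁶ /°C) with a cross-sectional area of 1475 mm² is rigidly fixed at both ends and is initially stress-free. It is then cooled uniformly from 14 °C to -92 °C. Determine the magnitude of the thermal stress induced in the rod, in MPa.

Because both ends are immovable the net strain is zero, and the suppressed thermal strain is αΔT = 13.4×10⁻⁶ × 106 = 1420.4×10⁻⁶.
The stress required to suppress this strain is σ = Eε = 196×10³ × 1420.4×10⁻⁶ = 278.4 MPa, tensile since the rod is trying to contract.

σ ≈ 278 MPa (tensile)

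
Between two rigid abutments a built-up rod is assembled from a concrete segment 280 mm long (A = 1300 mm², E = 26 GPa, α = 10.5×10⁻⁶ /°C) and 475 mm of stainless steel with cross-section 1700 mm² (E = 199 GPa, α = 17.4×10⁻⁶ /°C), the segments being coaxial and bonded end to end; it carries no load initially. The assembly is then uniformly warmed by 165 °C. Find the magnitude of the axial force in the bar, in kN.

P ≈ 191 kN (compressive)

With the walls removed the bar would change length by δ_free = Σ αᵢΔT Lᵢ = 10.5×10⁻⁶×165×280 + 17.4×10⁻⁶×165×475 = 1.849 mm.
The walls prevent any net length change, so an axial force P (same in every segment) develops. Compatibility: P · Σ Lᵢ/(AᵢEᵢ) = δ_free.
Σ Lᵢ/(AᵢEᵢ) = 280/(1300×26×10³) + 475/(1700×199×10³) = 9.688×10⁻⁶ mm/N.
So P = 1.849 / 9.688×10⁻⁶ = 190.8 kN, compressive.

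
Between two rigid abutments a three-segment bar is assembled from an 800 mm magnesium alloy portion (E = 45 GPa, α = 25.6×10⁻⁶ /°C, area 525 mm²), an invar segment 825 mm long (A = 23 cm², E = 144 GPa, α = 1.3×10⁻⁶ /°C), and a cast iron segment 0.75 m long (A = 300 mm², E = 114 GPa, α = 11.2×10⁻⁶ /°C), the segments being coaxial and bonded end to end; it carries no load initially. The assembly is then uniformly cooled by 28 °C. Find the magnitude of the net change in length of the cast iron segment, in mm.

With the walls removed the bar would change length by δ_free = Σ αᵢΔT Lᵢ = 25.6×10⁻⁶×28×800 + 1.3×10⁻⁶×28×825 + 11.2×10⁻⁶×28×750 = 0.8387 mm.
The rigid supports impose zero overall length change; the single axial force P common to all segments must satisfy P Σ Lᵢ/(AᵢEᵢ) = δ_free.
Σ Lᵢ/(AᵢEᵢ) = 800/(525×45×10³) + 825/(2300×144×10³) + 750/(300×114×10³) = 5.828×10⁻⁵ mm/N.
Hence P = δ_free / Σ(L/AE) = 0.8387/5.828×10⁻⁵ = 14.39 kN (tensile).
For the cast iron segment, free thermal change = 11.2×10⁻⁶×28×750 = 0.2352 mm and elastic change from P = 14390×750/(300×114×10³) = 0.3156 mm; these oppose, so the net change is 0.0804 mm (segment lengthens).

|ΔL| ≈ 0.0804 mm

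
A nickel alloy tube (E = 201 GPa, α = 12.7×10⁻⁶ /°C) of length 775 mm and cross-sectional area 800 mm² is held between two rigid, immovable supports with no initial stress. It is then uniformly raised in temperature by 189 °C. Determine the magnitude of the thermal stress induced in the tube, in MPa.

Because both ends are immovable the net strain is zero, and the suppressed thermal strain is αΔT = 12.7×10⁻⁶ × 189 = 2400.3×10⁻⁶.
Hence σ = E·αΔT = 201×10³ × 2400.3×10⁻⁶ = 482.5 MPa, compressive.

σ ≈ 482 MPa (compressive)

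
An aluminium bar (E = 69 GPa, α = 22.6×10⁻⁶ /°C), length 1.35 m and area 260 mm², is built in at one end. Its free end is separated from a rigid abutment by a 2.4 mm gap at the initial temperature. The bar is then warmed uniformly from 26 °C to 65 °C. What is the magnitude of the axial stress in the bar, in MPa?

σ ≈ 0 MPa

Unrestrained expansion: δ_free = αΔT L = 22.6×10⁻⁶ × 39 × 1350 = 1.19 mm.
Since δ_free = 1.19 mm is less than the 2.4 mm gap, the bar never touches the wall. No axial force develops.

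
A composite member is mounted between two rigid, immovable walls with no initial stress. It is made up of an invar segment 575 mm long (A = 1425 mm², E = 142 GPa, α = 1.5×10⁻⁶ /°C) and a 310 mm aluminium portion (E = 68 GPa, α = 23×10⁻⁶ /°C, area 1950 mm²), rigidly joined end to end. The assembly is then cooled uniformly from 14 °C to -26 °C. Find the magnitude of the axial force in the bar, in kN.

P ≈ 61.7 kN (tensile)

Free thermal contraction of the whole bar: Σ αᵢΔT Lᵢ = 1.5×10⁻⁶×40×575 + 23×10⁻⁶×40×310 = 0.3197 mm.
Since the ends are fixed, an axial force P builds up, equal in every segment, with P · Σ Lᵢ/(AᵢEᵢ) = δ_free.
Σ Lᵢ/(AᵢEᵢ) = 575/(1425×142×10³) + 310/(1950×68×10³) = 5.179×10⁻⁶ mm/N.
So P = 0.3197 / 5.179×10⁻⁶ = 61.72 kN, tensile.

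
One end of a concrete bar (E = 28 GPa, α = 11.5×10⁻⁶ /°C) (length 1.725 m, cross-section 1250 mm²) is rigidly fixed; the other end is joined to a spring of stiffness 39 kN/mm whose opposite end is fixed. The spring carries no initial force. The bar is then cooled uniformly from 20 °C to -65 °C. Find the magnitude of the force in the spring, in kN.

P ≈ 22.5 kN

The unrestrained thermal change is αΔT L = 11.5×10⁻⁶ × 85 × 1725 = 1.686 mm.
With a force P in the spring, the elastic change of the bar is PL/(AE) and that of the spring is P/k; compatibility requires their sum to equal δ_free.
P [ L/(AE) + 1/k ] = δ_free → P [ 1725/(1250×28×10³) + 1/(39×10³) ] = 1.686.
P = 1.686 / 7.493×10⁻⁵ = 22500 N.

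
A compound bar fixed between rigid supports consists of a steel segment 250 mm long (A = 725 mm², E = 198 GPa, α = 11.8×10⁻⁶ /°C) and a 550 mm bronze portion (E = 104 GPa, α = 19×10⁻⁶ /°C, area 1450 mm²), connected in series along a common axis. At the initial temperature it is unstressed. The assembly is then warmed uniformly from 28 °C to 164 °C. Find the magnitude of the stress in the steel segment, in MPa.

σ ≈ 466 MPa (compressive)

Free thermal expansion of the whole bar: Σ αᵢΔT Lᵢ = 11.8×10⁻⁶×136×250 + 19×10⁻⁶×136×550 = 1.822 mm.
Since the ends are fixed, an axial force P builds up, equal in every segment, with P · Σ Lᵢ/(AᵢEᵢ) = δ_free.
Σ Lᵢ/(AᵢEᵢ) = 250/(725×198×10³) + 550/(1450×104×10³) = 5.389×10⁻⁶ mm/N.
P = 1.822 / 5.389×10⁻⁶ = 338200 N = 338.2 kN, compressive.
σ_{steel} = P / A = 338200 / 725 = 466.5 MPa.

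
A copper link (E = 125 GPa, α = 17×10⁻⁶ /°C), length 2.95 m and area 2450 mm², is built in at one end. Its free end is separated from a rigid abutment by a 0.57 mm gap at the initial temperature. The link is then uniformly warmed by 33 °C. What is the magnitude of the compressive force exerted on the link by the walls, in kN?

P ≈ 113 kN

If the wall were absent the link would grow by αΔT L = 17×10⁻⁶ × 33 × 2950 = 1.655 mm.
This exceeds the 0.57 mm gap, so the wall pushes back. The portion of expansion that must be recovered elastically is δ_free − gap = 1.655 − 0.57 = 1.085 mm.
That suppressed elongation corresponds to σ = E·Δ/L = 125×10³ × 1.085/2950 = 45.97 MPa.
Force on the wall = σA = 45.97 × 2450 mm² = 112.6 kN.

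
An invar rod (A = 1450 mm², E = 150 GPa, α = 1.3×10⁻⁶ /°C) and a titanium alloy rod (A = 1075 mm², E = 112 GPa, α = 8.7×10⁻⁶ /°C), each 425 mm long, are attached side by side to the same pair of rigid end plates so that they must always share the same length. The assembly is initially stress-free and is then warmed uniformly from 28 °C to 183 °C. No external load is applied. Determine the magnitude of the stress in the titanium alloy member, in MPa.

The titanium alloy has the larger α, so on heating it would change length more than the invar if both were free. The rigid plates force a common final length, so the titanium alloy is put into compression and the invar into tension, with equal and opposite forces P (no external load).
Setting the final lengths equal and cancelling L: (α₁ − α₂)ΔT = P/(A₁E₁) + P/(A₂E₂).
|α₁ − α₂|·ΔT = 7.4×10⁻⁶ × 155 = 0.001147.
1/(A₁E₁) + 1/(A₂E₂) = 1/(1450×150×10³) + 1/(1075×112×10³) = 1.29×10⁻⁸ N⁻¹.
So P = 0.001147 / 1.29×10⁻⁸ = 88.89 kN.
σ_{titanium alloy} = P/A₂ = 88890/1075 = 82.69 MPa, compressive.

σ ≈ 82.7 MPa (compressive)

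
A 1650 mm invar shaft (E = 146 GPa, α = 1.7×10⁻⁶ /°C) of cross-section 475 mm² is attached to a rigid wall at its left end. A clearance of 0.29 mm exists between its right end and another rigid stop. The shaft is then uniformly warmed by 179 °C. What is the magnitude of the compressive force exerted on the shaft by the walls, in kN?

P ≈ 8.91 kN

Unrestrained expansion: δ_free = αΔT L = 1.7×10⁻⁶ × 179 × 1650 = 0.5021 mm.
After closing the 0.29 mm clearance, 0.5021 − 0.29 = 0.2121 mm of expansion remains to be suppressed by the wall.
Compatibility: PL/(AE) = 0.2121 mm, so σ = P/A = E × (0.2121/1650) = 18.77 MPa.
Force on the wall = σA = 18.77 × 475 mm² = 8.914 kN.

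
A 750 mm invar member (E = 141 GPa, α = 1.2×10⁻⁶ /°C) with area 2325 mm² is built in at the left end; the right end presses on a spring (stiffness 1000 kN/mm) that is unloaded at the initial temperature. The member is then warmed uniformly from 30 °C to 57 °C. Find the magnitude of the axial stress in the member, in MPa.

σ ≈ 3.18 MPa (compressive)

If the spring were absent the member would lengthen by αΔT L = 1.2×10⁻⁶ × 27 × 750 = 0.0243 mm.
With a force P in the spring, the elastic change of the member is PL/(AE) and that of the spring is P/k; compatibility requires their sum to equal δ_free.
So P = δ_free / [L/(AE) + 1/k] = 0.0243 / [ 750/(2325×141×10³) + 1/(1000×10³) ].
P = 0.0243 / 3.288×10⁻⁶ = 7391 N.
σ = P/A = 7391/2325 = 3.179 MPa.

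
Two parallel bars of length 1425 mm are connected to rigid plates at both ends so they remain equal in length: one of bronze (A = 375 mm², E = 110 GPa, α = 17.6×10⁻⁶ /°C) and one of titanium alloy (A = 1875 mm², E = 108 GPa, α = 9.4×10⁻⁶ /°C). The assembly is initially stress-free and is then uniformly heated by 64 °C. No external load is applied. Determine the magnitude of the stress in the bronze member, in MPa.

σ ≈ 48 MPa (compressive)

The bronze has the larger α, so on heating it would change length more than the titanium alloy if both were free. The rigid plates force a common final length, so the bronze is put into compression and the titanium alloy into tension, with equal and opposite forces P (no external load).
Equating the net (thermal + elastic) strains gives |α₁ − α₂|·ΔT = P·[1/(A₁E₁) + 1/(A₂E₂)].
|α₁ − α₂|·ΔT = 8.2×10⁻⁶ × 64 = 0.0005248.
1/(A₁E₁) + 1/(A₂E₂) = 1/(375×110×10³) + 1/(1875×108×10³) = 2.918×10⁻⁸ N⁻¹.
So P = 0.0005248 / 2.918×10⁻⁸ = 17.98 kN.
σ_{bronze} = P/A₁ = 17980/375 = 47.96 MPa, compressive.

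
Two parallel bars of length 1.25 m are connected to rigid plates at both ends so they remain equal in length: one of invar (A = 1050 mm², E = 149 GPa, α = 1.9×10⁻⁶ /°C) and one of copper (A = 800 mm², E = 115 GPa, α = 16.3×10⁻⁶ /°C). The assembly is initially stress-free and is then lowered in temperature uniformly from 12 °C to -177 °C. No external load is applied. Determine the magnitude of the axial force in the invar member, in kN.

Equilibrium of a rigid end plate with no external load gives equal and opposite internal forces ±P in the two members. Since α_{copper} > α_{invar}, cooling drives the copper into tension and the invar into compression.
Equating the net (thermal + elastic) strains gives |α₁ − α₂|·ΔT = P·[1/(A₁E₁) + 1/(A₂E₂)].
|α₁ − α₂|·ΔT = 14.4×10⁻⁶ × 189 = 0.002722.
1/(A₁E₁) + 1/(A₂E₂) = 1/(1050×149×10³) + 1/(800×115×10³) = 1.726×10⁻⁸ N⁻¹.
So P = 0.002722 / 1.726×10⁻⁸ = 157.7 kN.

P ≈ 158 kN (compressive in the invar)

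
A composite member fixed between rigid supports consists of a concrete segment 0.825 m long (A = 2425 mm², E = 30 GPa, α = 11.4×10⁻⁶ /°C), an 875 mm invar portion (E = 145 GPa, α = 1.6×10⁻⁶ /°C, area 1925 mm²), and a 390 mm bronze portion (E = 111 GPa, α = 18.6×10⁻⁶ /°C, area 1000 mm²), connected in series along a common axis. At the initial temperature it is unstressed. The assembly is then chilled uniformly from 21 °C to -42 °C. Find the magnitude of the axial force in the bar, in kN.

With the walls removed the bar would change length by δ_free = Σ αᵢΔT Lᵢ = 11.4×10⁻⁶×63×825 + 1.6×10⁻⁶×63×875 + 18.6×10⁻⁶×63×390 = 1.138 mm.
Since the ends are fixed, an axial force P builds up, equal in every segment, with P · Σ Lᵢ/(AᵢEᵢ) = δ_free.
Σ Lᵢ/(AᵢEᵢ) = 825/(2425×30×10³) + 875/(1925×145×10³) + 390/(1000×111×10³) = 1.799×10⁻⁵ mm/N.
P = 1.138 / 1.799×10⁻⁵ = 63250 N = 63.25 kN, tensile.

P ≈ 63.2 kN (tensile)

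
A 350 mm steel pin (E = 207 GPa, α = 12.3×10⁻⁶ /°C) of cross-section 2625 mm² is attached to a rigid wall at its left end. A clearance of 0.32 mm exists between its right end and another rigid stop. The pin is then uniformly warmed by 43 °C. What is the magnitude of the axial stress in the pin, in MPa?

σ ≈ 0 MPa

Free thermal elongation = αΔT L = 12.3×10⁻⁶ × 43 × 350 = 0.1851 mm.
Since δ_free = 0.185 mm is less than the 0.32 mm gap, the pin never touches the wall. No axial force develops.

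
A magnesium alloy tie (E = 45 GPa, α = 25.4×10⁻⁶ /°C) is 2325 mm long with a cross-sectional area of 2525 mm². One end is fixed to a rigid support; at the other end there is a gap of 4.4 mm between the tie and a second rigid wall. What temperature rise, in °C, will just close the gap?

ΔT ≈ 74.5 °C

Contact occurs when the free expansion equals the gap: αΔT L = 4.4 mm.
So ΔT = g/(αL) = 4.4/(25.4×10⁻⁶ × 2325) = 74.51 °C.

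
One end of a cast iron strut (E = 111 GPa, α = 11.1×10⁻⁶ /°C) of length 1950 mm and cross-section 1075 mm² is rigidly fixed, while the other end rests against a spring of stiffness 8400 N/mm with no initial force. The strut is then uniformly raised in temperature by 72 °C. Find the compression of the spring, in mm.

δ ≈ 1.37 mm

If the spring were absent the strut would lengthen by αΔT L = 11.1×10⁻⁶ × 72 × 1950 = 1.558 mm.
Let P be the compressive force at the spring. The strut shortens elastically by PL/(AE) and the spring compresses by P/k; together these equal δ_free.
P [ L/(AE) + 1/k ] = δ_free → P [ 1950/(1075×111×10³) + 1/(8400) ] = 1.558.
P = 1.558 / 0.0001354 = 11510 N.
Spring compression = P/k = 11510/(8400) = 1.37 mm.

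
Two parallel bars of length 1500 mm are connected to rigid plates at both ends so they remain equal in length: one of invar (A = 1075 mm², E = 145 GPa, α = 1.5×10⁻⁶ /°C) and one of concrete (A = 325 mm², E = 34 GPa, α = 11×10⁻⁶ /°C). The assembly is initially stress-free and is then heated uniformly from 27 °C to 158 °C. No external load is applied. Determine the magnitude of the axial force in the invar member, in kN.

The concrete has the larger α, so on heating it would change length more than the invar if both were free. The rigid plates force a common final length, so the concrete is put into compression and the invar into tension, with equal and opposite forces P (no external load).
Compatibility of the two members (thermal + elastic change equal): (α₁ − α₂)ΔT = P·[1/(A₁E₁) + 1/(A₂E₂)].
|α₁ − α₂|·ΔT = 9.5×10⁻⁶ × 131 = 0.001244.
1/(A₁E₁) + 1/(A₂E₂) = 1/(1075×145×10³) + 1/(325×34×10³) = 9.691×10⁻⁸ N⁻¹.
P = 0.001244 / 9.691×10⁻⁸ = 12840 N = 12.84 kN.

P ≈ 12.8 kN (tensile in the invar)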